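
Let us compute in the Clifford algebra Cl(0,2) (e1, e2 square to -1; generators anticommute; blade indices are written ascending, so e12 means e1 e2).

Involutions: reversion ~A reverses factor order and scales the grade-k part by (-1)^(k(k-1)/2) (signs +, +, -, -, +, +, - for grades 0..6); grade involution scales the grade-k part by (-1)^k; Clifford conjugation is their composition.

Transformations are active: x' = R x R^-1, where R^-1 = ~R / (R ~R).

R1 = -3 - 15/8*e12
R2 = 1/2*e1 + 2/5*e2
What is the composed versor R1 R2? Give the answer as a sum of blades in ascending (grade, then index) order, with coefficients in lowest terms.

Distribute over the terms of R1 (each basis-blade product reordered to ascending indices, repeated generators contracted through their squares):
(-3) R2 = -3/2*e1 - 6/5*e2
(-15/8*e12) R2 = 3/4*e1 - 15/16*e2
Summing the partial products and collecting blades:
Answer: -3/4*e1 - 171/80*e2


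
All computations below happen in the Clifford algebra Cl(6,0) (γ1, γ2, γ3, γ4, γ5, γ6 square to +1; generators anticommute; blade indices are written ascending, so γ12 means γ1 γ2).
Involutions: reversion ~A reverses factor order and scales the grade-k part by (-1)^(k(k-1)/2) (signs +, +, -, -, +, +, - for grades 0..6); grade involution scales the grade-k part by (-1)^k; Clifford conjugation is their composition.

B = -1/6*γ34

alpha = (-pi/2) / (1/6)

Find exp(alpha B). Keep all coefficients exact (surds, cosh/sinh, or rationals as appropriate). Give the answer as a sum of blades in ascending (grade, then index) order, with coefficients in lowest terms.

B^2 = (-1/6)^2*(γ34)^2 = 1/36*(-1) = -1/36 (a basis 2-blade squares to minus the product of its generators' squares).
B^2 = -1/36 — circular case — the even/odd split gives cos and sin: l = 1/6, alpha*l = -pi/2, so exp(alpha B) = cos(-pi/2) + (sin(-pi/2)/(1/6))*B = 0 + (-6)*B.
Answer: γ34


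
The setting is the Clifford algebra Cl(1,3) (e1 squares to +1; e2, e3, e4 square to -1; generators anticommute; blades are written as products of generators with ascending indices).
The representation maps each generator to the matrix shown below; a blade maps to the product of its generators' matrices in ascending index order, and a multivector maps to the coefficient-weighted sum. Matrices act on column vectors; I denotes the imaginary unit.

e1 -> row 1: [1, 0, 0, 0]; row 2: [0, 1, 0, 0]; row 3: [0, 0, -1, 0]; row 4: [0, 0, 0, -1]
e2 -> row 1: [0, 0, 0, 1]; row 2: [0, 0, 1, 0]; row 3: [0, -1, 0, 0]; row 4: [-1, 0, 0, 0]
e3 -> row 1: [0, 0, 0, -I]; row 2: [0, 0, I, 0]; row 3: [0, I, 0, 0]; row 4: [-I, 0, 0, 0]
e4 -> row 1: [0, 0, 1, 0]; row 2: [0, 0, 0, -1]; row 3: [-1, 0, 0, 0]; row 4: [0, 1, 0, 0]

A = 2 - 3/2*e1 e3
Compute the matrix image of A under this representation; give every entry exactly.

Bivector images (products of the table entries): rho(e1 e3) = rho(e1)rho(e3) = row 1: [0, 0, 0, -I]; row 2: [0, 0, I, 0]; row 3: [0, -I, 0, 0]; row 4: [I, 0, 0, 0].
M = (2)*1 + (-3/2)*rho(e1 e3), summed entrywise (1 is the identity matrix):
Answer: row 1: [2, 0, 0, 3*I/2]; row 2: [0, 2, -3*I/2, 0]; row 3: [0, 3*I/2, 2, 0]; row 4: [-3*I/2, 0, 0, 2]


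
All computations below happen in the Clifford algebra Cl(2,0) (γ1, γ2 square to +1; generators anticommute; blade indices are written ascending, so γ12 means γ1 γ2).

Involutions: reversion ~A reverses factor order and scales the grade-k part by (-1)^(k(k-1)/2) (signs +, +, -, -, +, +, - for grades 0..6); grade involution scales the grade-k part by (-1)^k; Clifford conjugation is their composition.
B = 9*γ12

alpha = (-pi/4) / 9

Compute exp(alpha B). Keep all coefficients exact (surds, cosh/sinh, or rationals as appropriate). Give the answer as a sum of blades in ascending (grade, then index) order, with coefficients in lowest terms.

B^2 = (9)^2*(γ12)^2 = 81*(-1) = -81 (a basis 2-blade squares to minus the product of its generators' squares).
B^2 = -81 — a negative square means the series sums to a rotation: l = 9, alpha*l = -pi/4, so exp(alpha B) = cos(-pi/4) + (sin(-pi/4)/9)*B = sqrt(2)/2 + (-sqrt(2)/18)*B.
Answer: sqrt(2)/2 - sqrt(2)/2*γ12


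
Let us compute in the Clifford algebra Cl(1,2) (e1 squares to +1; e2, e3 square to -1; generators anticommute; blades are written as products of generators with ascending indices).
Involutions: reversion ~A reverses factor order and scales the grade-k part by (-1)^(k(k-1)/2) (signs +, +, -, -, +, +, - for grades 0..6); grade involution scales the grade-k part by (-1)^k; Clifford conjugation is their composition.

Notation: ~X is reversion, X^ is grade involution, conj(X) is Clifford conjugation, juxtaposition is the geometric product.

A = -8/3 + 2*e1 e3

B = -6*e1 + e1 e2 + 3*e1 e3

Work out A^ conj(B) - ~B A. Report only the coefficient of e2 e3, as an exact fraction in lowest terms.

first term: -6 - 16*e1 - 12*e3 + 8/3*e1 e2 + 8*e1 e3 - 2*e2 e3
second term: -6 + 16*e1 - 12*e3 + 8/3*e1 e2 + 8*e1 e3 + 2*e2 e3
Answer: -4


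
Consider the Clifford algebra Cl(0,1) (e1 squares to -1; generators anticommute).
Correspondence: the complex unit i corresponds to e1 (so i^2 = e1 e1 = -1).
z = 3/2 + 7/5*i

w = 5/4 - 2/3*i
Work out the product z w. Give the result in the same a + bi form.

In blades: z = 3/2 + 7/5*e1, w = 5/4 - 2/3*e1.
Distribute z over w term by term (generator squares from the signature, products reordered to ascending indices): (3/2)*w = 15/8 - e1; (7/5*e1)*w = 14/15 + 7/4*e1.
Sum: 337/120 + 3/4*e1; translating back through the correspondence:
Answer: 337/120 + 3/4*i


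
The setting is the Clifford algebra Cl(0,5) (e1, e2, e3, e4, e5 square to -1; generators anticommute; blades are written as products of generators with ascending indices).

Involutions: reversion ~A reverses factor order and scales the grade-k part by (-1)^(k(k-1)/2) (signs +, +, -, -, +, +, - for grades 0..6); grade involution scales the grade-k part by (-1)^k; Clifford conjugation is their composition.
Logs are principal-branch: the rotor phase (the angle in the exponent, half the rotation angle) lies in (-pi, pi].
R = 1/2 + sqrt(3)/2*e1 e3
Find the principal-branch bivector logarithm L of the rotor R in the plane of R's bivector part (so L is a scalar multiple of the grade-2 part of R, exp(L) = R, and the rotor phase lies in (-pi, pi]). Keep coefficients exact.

The scalar part of R is 1/2, so the principal-branch rotor phase is pinned; divide the bivector part by its sine to get the unit plane — L is the phase times that plane.
Concretely: cos(phase) = 1/2 gives phase = ±pi/3, and since phase/sin(phase) is even the sign is immaterial: L = (phase/sin(phase)) * <R>_2 = (2*sqrt(3)*pi/9) * <R>_2.
Answer: pi/3*e1 e3


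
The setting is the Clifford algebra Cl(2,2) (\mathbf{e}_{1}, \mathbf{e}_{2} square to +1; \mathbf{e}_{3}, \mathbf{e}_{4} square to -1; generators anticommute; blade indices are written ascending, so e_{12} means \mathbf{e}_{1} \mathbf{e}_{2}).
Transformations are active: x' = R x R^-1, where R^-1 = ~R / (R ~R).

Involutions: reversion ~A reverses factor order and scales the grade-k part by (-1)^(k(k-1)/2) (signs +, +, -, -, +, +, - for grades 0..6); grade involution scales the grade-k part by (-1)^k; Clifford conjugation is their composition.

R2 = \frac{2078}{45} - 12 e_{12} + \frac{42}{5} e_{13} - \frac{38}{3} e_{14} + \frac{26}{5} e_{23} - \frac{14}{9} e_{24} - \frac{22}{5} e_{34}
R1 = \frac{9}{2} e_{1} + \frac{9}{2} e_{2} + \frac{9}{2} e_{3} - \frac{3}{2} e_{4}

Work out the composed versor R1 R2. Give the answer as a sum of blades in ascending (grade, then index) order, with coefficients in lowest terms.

Distribute over the terms of R1 (each basis-blade product reordered to ascending indices, repeated generators contracted through their squares):
(\frac{9}{2} e_{1}) R2 = \frac{1039}{5} e_{1} - 54 e_{2} + \frac{189}{5} e_{3} - 57 e_{4} + \frac{117}{5} e_{123} - 7 e_{124} - \frac{99}{5} e_{134}
(\frac{9}{2} e_{2}) R2 = 54 e_{1} + \frac{1039}{5} e_{2} + \frac{117}{5} e_{3} - 7 e_{4} - \frac{189}{5} e_{123} + 57 e_{124} - \frac{99}{5} e_{234}
(\frac{9}{2} e_{3}) R2 = \frac{189}{5} e_{1} + \frac{117}{5} e_{2} + \frac{1039}{5} e_{3} + \frac{99}{5} e_{4} - 54 e_{123} + 57 e_{134} + 7 e_{234}
(-\frac{3}{2} e_{4}) R2 = 19 e_{1} + \frac{7}{3} e_{2} + \frac{33}{5} e_{3} - \frac{1039}{15} e_{4} + 18 e_{124} - \frac{63}{5} e_{134} - \frac{39}{5} e_{234}
Summing the partial products and collecting blades:
Answer: \frac{1593}{5} e_{1} + \frac{2693}{15} e_{2} + \frac{1378}{5} e_{3} - \frac{1702}{15} e_{4} - \frac{342}{5} e_{123} + 68 e_{124} + \frac{123}{5} e_{134} - \frac{103}{5} e_{234}


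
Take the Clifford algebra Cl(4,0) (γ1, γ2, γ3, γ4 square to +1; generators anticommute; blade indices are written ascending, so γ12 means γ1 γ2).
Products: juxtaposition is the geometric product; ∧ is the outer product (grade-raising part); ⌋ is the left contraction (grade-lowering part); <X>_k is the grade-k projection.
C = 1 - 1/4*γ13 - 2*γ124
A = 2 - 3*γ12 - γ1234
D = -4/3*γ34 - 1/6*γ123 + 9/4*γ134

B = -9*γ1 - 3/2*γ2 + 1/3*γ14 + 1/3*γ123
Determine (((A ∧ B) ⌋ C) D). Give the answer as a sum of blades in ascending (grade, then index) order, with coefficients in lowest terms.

step 1: -18*γ1 - 3*γ2 + 2/3*γ14 + 2/3*γ123
step 2: -4/3*γ2 + 9/2*γ3 - 6*γ14 + 36*γ24
step 3: -27/2*γ3 - 6*γ4 - 3/4*γ12 - 74/9*γ13 - 81/8*γ14 + 48*γ23 - 81*γ123 - 6*γ134 + 7/9*γ234 + 3*γ1234
Answer: -27/2*γ3 - 6*γ4 - 3/4*γ12 - 74/9*γ13 - 81/8*γ14 + 48*γ23 - 81*γ123 - 6*γ134 + 7/9*γ234 + 3*γ1234


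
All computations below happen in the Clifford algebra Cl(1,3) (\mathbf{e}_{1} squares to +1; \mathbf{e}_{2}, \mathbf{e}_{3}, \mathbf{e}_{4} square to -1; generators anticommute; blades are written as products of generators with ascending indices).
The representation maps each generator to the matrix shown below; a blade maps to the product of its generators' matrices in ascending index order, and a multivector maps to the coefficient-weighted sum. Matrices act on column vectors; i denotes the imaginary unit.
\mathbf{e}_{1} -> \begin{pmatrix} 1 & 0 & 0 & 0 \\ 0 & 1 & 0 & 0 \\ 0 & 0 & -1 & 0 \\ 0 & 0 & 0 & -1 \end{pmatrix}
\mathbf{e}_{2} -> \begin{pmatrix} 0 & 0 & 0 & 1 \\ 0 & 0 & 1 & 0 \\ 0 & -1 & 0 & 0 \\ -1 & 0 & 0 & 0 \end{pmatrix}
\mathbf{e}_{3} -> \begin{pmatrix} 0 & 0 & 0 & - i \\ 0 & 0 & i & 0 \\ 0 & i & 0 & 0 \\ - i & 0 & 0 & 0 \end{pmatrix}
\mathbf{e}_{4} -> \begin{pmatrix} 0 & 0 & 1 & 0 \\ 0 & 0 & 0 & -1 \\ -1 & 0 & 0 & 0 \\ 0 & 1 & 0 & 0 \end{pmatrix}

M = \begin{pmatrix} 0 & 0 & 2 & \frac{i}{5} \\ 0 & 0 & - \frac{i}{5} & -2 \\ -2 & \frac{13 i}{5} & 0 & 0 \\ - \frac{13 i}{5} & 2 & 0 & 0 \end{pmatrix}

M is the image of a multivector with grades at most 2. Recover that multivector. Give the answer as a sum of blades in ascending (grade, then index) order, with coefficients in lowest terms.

Method: the blade images are trace-orthogonal — tr(rho(e_A) rho(e_B)^-1) = 4 if A = B and 0 otherwise — and rho(e_A)^-1 = (e_A)^2 * rho(e_A) with (e_A)^2 = +1 or -1, so the coefficient of e_A in the preimage is (e_A)^2 * tr(M rho(e_A))/4.
Nonzero projections over blades of grade <= 2: e_{3}: (e_{3})^2 = -1, tr(M rho(e_{3})) = - \frac{24}{5}, coefficient \frac{6}{5}; e_{4}: (e_{4})^2 = -1, tr(M rho(e_{4})) = -8, coefficient 2; e_{1} e_{3}: (e_{1} e_{3})^2 = +1, tr(M rho(e_{1} e_{3})) = - \frac{28}{5}, coefficient -\frac{7}{5}. Every other blade of grade <= 2 projects to 0.
Answer: \frac{6}{5} e_{3} + 2 e_{4} - \frac{7}{5} e_{1} e_{3}


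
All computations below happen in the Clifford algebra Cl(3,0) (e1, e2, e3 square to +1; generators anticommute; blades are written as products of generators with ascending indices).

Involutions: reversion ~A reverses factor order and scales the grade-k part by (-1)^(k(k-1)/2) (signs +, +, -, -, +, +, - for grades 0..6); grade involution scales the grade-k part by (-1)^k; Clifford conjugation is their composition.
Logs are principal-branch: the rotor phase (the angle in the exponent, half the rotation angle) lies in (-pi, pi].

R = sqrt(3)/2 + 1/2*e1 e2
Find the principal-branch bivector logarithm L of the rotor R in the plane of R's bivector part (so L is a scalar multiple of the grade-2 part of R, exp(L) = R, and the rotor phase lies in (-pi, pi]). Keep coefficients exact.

The scalar part of R is sqrt(3)/2, which fixes the principal-branch rotor phase; the unit plane is then the bivector part divided by the sine of that phase, and L is that plane scaled by the phase.
Concretely: cos(phase) = sqrt(3)/2 gives phase = ±pi/6, and since phase/sin(phase) is even the sign is immaterial: L = (phase/sin(phase)) * <R>_2 = (pi/3) * <R>_2.
Answer: pi/6*e1 e2


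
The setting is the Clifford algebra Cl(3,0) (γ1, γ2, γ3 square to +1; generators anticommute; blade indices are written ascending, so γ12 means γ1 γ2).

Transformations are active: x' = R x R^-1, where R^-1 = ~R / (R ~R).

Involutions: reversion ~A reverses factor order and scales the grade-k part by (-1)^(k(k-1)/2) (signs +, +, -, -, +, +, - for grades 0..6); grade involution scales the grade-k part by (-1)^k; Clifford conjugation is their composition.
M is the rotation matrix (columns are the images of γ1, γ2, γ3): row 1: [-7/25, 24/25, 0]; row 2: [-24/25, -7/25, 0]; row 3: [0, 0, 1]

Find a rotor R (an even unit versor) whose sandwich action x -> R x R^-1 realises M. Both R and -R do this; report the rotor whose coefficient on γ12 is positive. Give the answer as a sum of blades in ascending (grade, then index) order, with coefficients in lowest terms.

Method: write R = a + b12*γ12 + b13*γ13 + b23*γ23 with a^2 + b12^2 + b13^2 + b23^2 = 1 (so R^-1 = ~R). Expanding the columns R e_j ~R gives tr M = 4a^2 - 1 and, from the antisymmetric part, M21 - M12 = -4a*b12, M13 - M31 = 4a*b13, M32 - M23 = -4a*b23.
Here tr M = 11/25, so a^2 = (1 + tr M)/4 = 9/25 and a = ±3/5. Taking a = 3/5: M21 - M12 = -48/25, M13 - M31 = 0, M32 - M23 = 0, giving b12 = 4/5, b13 = 0, b23 = 0, i.e. R = 3/5 + 4/5*γ12.
Its γ12 coefficient is already positive.
Answer: 3/5 + 4/5*γ12. Uniqueness: Spin(3) -> SO(3) maps R and -R to the same rotation of trace 11/25; fixing the sign of the γ12 coefficient removes the ambiguity.


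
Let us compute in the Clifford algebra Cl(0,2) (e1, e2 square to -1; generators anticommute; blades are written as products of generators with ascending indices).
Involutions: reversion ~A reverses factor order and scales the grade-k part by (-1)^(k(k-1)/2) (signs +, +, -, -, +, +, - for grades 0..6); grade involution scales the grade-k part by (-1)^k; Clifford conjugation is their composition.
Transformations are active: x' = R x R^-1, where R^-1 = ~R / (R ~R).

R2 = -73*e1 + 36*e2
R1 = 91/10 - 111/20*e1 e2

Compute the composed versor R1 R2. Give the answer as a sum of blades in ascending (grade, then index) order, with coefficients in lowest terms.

Distribute over the terms of R1 (each basis-blade product reordered to ascending indices, repeated generators contracted through their squares):
(91/10) R2 = -6643/10*e1 + 1638/5*e2
(-111/20*e1 e2) R2 = 999/5*e1 + 8103/20*e2
Summing the partial products and collecting blades:
Answer: -929/2*e1 + 2931/4*e2


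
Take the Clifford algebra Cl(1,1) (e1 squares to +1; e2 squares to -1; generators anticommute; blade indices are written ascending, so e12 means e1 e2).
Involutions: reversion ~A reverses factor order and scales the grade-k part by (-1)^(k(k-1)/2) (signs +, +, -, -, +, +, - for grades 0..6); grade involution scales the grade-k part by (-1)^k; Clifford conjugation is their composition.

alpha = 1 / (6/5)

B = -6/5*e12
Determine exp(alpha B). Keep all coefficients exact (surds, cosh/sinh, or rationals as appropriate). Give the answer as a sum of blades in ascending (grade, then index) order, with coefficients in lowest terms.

B^2 = (-6/5)^2*(e12)^2 = 36/25*(+1) = 36/25 (a basis 2-blade squares to minus the product of its generators' squares).
B^2 = 36/25 — hyperbolic case — the even/odd split gives cosh and sinh: l = 6/5, alpha*l = 1, so exp(alpha B) = cosh(1) + (sinh(1)/(6/5))*B = cosh(1) + (5*sinh(1)/6)*B.
Answer: cosh(1) - sinh(1)*e12


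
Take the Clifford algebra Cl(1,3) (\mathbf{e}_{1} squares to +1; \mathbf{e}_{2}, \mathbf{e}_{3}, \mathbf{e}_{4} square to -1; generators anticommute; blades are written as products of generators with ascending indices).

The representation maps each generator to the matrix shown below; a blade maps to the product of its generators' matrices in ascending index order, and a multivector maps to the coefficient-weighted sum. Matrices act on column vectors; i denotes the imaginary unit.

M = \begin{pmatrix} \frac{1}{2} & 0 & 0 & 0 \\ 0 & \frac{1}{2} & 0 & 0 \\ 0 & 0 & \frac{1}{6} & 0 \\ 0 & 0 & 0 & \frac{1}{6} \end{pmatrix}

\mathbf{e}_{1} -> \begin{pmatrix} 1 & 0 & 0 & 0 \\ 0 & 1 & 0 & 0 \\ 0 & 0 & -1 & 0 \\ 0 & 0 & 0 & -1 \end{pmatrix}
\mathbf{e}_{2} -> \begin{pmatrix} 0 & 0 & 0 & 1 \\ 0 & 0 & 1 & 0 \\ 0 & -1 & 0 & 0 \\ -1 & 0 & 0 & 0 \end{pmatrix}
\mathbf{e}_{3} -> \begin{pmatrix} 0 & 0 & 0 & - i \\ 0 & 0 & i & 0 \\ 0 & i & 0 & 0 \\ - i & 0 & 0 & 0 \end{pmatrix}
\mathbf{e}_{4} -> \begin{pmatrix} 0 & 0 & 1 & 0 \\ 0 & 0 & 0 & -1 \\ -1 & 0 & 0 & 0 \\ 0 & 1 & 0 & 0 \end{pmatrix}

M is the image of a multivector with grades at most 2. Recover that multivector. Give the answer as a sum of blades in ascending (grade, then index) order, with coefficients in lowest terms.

Method: the blade images are trace-orthogonal — tr(rho(e_A) rho(e_B)^-1) = 4 if A = B and 0 otherwise — and rho(e_A)^-1 = (e_A)^2 * rho(e_A) with (e_A)^2 = +1 or -1, so the coefficient of e_A in the preimage is (e_A)^2 * tr(M rho(e_A))/4.
Nonzero projections over blades of grade <= 2: 1: (1)^2 = +1, tr(M 1) = \frac{4}{3}, coefficient \frac{1}{3}; e_{1}: (e_{1})^2 = +1, tr(M rho(e_{1})) = \frac{2}{3}, coefficient \frac{1}{6}. Every other blade of grade <= 2 projects to 0.
Answer: \frac{1}{3} + \frac{1}{6} e_{1}


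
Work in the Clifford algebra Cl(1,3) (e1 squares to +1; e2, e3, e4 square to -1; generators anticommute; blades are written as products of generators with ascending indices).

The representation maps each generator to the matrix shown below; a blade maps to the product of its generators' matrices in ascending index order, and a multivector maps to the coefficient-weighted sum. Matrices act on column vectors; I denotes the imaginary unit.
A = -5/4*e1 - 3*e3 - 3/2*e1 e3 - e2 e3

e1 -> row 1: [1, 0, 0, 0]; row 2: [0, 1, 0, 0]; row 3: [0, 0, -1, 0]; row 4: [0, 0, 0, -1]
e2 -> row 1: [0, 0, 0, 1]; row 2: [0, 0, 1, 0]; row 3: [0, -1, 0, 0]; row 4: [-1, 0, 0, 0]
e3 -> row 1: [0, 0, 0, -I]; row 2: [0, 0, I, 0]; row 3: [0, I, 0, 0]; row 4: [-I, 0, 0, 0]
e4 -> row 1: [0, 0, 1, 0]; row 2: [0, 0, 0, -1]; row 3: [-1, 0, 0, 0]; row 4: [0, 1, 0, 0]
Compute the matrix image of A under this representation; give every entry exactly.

Bivector images (products of the table entries): rho(e1 e3) = rho(e1)rho(e3) = row 1: [0, 0, 0, -I]; row 2: [0, 0, I, 0]; row 3: [0, -I, 0, 0]; row 4: [I, 0, 0, 0]; rho(e2 e3) = rho(e2)rho(e3) = row 1: [-I, 0, 0, 0]; row 2: [0, I, 0, 0]; row 3: [0, 0, -I, 0]; row 4: [0, 0, 0, I].
M = (-5/4)*rho(e1) + (-3)*rho(e3) + (-3/2)*rho(e1 e3) + (-1)*rho(e2 e3), summed entrywise:
Answer: row 1: [-5/4 + I, 0, 0, 9*I/2]; row 2: [0, -5/4 - I, -9*I/2, 0]; row 3: [0, -3*I/2, 5/4 + I, 0]; row 4: [3*I/2, 0, 0, 5/4 - I]


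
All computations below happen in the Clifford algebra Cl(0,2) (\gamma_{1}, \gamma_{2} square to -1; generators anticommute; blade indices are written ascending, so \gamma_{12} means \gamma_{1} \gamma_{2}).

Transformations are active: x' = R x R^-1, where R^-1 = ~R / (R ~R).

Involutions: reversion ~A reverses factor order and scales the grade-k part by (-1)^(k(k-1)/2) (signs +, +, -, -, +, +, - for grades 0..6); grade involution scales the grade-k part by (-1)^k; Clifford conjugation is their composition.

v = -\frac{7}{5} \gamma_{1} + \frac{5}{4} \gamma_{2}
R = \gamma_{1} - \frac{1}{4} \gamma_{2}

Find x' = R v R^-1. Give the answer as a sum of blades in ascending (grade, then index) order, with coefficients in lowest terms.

~R = \gamma_{1} - \frac{1}{4} \gamma_{2}, and R ~R = -\frac{17}{16}, so R^-1 = ~R / (-\frac{17}{16}).
R v = \frac{137}{80} + \frac{9}{10} \gamma_{12}
Answer: -\frac{31}{17} \gamma_{1} - \frac{151}{340} \gamma_{2}


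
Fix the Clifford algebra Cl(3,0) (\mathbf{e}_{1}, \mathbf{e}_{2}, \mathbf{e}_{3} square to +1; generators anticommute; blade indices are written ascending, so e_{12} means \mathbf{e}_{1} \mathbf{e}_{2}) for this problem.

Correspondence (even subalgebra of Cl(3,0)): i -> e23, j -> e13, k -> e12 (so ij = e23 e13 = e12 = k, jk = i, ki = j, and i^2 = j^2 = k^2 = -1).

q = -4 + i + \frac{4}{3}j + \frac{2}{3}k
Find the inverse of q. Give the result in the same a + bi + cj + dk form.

In blades: q = -4 + \frac{2}{3} e_{12} + \frac{4}{3} e_{13} + e_{23}.
With qbar = -4 - \frac{2}{3} e_{12} - \frac{4}{3} e_{13} - e_{23} (scalar fixed, mapped units negated), q qbar = \frac{173}{9} (the sum of squared coefficients), so q^-1 = qbar / (\frac{173}{9}) = -\frac{36}{173} - \frac{6}{173} e_{12} - \frac{12}{173} e_{13} - \frac{9}{173} e_{23}; translating back:
Answer: -\frac{36}{173} - \frac{9}{173}i - \frac{12}{173}j - \frac{6}{173}k


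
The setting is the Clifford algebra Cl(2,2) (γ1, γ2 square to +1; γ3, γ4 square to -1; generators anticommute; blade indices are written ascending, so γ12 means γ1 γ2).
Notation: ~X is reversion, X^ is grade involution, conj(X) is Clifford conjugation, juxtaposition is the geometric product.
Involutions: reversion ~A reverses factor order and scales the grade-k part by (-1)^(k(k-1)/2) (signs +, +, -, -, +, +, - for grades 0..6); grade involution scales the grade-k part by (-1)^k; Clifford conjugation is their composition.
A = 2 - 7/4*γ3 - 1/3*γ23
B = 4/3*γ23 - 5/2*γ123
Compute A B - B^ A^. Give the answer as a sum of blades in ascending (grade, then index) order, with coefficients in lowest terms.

first term: -4/9 + 5/6*γ1 - 7/3*γ2 - 35/8*γ12 + 8/3*γ23 - 5*γ123
second term: -4/9 - 5/6*γ1 - 7/3*γ2 - 35/8*γ12 + 8/3*γ23 + 5*γ123
Answer: 5/3*γ1 - 10*γ123


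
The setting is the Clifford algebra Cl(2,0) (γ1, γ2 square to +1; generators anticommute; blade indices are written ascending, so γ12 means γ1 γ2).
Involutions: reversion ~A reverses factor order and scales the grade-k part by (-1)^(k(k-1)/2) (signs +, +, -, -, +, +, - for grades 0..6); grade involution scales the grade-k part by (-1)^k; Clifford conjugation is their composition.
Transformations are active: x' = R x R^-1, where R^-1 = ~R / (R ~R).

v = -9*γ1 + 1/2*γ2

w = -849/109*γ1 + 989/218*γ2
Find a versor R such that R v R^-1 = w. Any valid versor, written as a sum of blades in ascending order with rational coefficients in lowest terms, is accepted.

A norm check does it: q(v) = q(w) = 325/4, hence R = v + w = -1830/109*γ1 + 549/109*γ2 realises the map — parallel part kept, (v - w)/2 negated, v carried to w.
Answer: -1830/109*γ1 + 549/109*γ2


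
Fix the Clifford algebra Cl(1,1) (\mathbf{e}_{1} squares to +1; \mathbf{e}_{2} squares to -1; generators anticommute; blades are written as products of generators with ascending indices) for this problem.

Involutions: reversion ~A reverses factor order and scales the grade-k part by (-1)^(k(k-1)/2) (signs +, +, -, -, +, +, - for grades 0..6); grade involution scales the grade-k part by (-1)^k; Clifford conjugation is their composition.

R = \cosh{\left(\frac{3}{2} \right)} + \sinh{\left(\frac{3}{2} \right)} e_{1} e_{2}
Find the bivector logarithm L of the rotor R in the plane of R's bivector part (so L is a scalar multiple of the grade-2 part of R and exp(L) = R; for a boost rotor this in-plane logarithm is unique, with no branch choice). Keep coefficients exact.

The scalar part of R is \cosh{\left(\frac{3}{2} \right)}, giving the rapidity magnitude (cosh is even); the bivector part supplies orientation, its quotient by sinh of the rapidity is the plane, and L = rapidity * plane — unique in that plane, since flipping both signs leaves L unchanged.
Concretely: cosh(rapidity) = \cosh{\left(\frac{3}{2} \right)} gives rapidity = ±\frac{3}{2}, and since rapidity/sinh(rapidity) is even the sign is immaterial: L = (rapidity/sinh(rapidity)) * <R>_2 = (\frac{3}{2 \sinh{\left(\frac{3}{2} \right)}}) * <R>_2.
Answer: \frac{3}{2} e_{1} e_{2}


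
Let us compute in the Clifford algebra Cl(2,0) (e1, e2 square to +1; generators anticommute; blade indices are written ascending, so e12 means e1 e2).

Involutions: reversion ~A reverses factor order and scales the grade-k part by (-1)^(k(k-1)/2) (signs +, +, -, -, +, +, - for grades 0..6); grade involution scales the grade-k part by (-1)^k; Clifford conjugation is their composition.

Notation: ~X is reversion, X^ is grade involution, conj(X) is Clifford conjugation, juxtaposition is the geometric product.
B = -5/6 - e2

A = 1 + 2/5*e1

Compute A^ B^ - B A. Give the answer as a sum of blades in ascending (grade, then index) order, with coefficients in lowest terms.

first term: -5/6 + 1/3*e1 + e2 - 2/5*e12
second term: -5/6 - 1/3*e1 - e2 + 2/5*e12
Answer: 2/3*e1 + 2*e2 - 4/5*e12


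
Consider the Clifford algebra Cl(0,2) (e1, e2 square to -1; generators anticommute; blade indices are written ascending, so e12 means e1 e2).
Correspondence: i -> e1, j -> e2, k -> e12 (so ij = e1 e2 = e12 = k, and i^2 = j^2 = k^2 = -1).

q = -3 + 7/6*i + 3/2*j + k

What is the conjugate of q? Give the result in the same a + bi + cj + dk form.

In blades: q = -3 + 7/6*e1 + 3/2*e2 + e12.
Conjugation here is Clifford conjugation: the scalar is fixed and the grade-1 and grade-2 blades all flip sign, giving -3 - 7/6*e1 - 3/2*e2 - e12; translating back:
Answer: -3 - 7/6*i - 3/2*j - k


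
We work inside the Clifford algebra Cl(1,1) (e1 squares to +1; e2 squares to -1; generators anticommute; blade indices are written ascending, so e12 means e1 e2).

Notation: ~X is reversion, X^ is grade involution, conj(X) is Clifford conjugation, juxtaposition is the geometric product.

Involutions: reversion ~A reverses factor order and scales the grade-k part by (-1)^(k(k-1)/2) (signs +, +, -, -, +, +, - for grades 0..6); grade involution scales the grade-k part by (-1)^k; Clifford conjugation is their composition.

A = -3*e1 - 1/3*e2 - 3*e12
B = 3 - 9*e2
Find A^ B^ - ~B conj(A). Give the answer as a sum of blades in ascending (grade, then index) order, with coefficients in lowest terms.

first term: -3 + 36*e1 + e2 + 18*e12
second term: 3 - 18*e1 + e2 + 36*e12
Answer: -6 + 54*e1 - 18*e12


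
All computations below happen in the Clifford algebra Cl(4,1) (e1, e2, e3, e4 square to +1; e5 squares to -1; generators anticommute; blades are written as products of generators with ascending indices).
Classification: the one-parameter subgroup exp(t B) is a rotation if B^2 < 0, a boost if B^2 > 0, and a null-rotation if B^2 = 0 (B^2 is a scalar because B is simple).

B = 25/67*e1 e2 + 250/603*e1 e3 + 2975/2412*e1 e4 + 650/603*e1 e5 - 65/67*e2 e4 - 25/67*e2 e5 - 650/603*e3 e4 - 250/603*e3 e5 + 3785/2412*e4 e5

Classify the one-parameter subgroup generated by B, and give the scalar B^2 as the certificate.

B^2 term by term: the squares give (25/67)^2*(e1 e2)^2 + (250/603)^2*(e1 e3)^2 + (2975/2412)^2*(e1 e4)^2 + (650/603)^2*(e1 e5)^2 + (-65/67)^2*(e2 e4)^2 + (-25/67)^2*(e2 e5)^2 + (-650/603)^2*(e3 e4)^2 + (-250/603)^2*(e3 e5)^2 + (3785/2412)^2*(e4 e5)^2 = 625/4489*(-1) + 62500/363609*(-1) + 8850625/5817744*(-1) + 422500/363609*(+1) + 4225/4489*(-1) + 625/4489*(+1) + 422500/363609*(-1) + 62500/363609*(+1) + 14326225/5817744*(+1) = 0 (each basis 2-blade squares to minus the product of its generators' squares); cross terms between blades sharing an index anticommute and cancel; the commuting (index-disjoint) pairs give grade-4 terms 2*c*c'*(blade product), which cancel blade by blade — e1 e2 e3 e4: -32500/40401 + 32500/40401 = 0; e1 e2 e3 e5: -12500/40401 + 12500/40401 = 0; e1 e2 e4 e5: 94625/80802 + 74375/80802 - 84500/40401 = 0; e1 e3 e4 e5: 473125/363609 + 371875/363609 - 845000/363609 = 0; e2 e3 e4 e5: -32500/40401 + 32500/40401 = 0 — confirming B is simple. So B^2 = 0.
Answer: null-rotation, certificate B^2 = 0. No conjugation can change B^2 = 0; the sign gives the class.


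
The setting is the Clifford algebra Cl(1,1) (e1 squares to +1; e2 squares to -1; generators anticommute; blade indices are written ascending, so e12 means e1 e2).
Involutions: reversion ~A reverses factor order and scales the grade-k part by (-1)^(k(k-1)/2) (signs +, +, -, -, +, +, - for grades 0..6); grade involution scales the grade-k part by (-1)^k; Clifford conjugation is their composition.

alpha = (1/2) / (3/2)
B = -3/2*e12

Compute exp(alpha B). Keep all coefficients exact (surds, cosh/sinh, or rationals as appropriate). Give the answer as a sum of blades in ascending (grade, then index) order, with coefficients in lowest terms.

B^2 = (-3/2)^2*(e12)^2 = 9/4*(+1) = 9/4 (a basis 2-blade squares to minus the product of its generators' squares).
B^2 = 9/4 — B^2 > 0, so the exponential closes hyperbolically: l = 3/2, alpha*l = 1/2, so exp(alpha B) = cosh(1/2) + (sinh(1/2)/(3/2))*B = cosh(1/2) + (2*sinh(1/2)/3)*B.
Answer: cosh(1/2) - sinh(1/2)*e12


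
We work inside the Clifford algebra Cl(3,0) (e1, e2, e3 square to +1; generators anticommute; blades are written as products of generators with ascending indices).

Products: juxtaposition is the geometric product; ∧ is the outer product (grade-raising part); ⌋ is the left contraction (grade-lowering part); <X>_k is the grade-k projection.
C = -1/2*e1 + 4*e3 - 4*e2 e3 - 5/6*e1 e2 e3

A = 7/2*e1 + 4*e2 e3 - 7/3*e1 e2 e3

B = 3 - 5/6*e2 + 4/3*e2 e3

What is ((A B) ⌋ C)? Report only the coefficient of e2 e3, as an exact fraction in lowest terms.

step 1: -16/3 + 245/18*e1 + 10/3*e3 - 35/12*e1 e2 - 35/18*e1 e3 + 12*e2 e3 - 7/3*e1 e2 e3
step 2: 631/12 + 38/3*e1 + 1615/108*e2 - 1711/72*e3 - 25/9*e1 e2 + 1079/108*e2 e3 + 40/9*e1 e2 e3
Answer: 1079/108


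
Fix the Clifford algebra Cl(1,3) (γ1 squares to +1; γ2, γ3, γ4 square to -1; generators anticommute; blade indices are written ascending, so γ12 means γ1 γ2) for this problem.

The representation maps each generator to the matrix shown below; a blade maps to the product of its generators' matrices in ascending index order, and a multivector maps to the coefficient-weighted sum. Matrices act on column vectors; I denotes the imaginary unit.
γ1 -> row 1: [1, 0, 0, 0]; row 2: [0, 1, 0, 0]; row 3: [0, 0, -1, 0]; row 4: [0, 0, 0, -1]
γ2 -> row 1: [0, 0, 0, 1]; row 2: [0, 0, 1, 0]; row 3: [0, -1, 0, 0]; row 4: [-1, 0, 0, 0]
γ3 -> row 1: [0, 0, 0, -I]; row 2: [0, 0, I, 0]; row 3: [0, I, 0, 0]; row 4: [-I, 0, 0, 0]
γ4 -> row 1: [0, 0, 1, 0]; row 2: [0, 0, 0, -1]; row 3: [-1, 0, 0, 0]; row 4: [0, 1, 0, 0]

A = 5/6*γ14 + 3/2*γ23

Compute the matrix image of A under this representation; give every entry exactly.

Bivector images (products of the table entries): rho(γ14) = rho(γ1)rho(γ4) = row 1: [0, 0, 1, 0]; row 2: [0, 0, 0, -1]; row 3: [1, 0, 0, 0]; row 4: [0, -1, 0, 0]; rho(γ23) = rho(γ2)rho(γ3) = row 1: [-I, 0, 0, 0]; row 2: [0, I, 0, 0]; row 3: [0, 0, -I, 0]; row 4: [0, 0, 0, I].
M = (5/6)*rho(γ14) + (3/2)*rho(γ23), summed entrywise:
Answer: row 1: [-3*I/2, 0, 5/6, 0]; row 2: [0, 3*I/2, 0, -5/6]; row 3: [5/6, 0, -3*I/2, 0]; row 4: [0, -5/6, 0, 3*I/2]


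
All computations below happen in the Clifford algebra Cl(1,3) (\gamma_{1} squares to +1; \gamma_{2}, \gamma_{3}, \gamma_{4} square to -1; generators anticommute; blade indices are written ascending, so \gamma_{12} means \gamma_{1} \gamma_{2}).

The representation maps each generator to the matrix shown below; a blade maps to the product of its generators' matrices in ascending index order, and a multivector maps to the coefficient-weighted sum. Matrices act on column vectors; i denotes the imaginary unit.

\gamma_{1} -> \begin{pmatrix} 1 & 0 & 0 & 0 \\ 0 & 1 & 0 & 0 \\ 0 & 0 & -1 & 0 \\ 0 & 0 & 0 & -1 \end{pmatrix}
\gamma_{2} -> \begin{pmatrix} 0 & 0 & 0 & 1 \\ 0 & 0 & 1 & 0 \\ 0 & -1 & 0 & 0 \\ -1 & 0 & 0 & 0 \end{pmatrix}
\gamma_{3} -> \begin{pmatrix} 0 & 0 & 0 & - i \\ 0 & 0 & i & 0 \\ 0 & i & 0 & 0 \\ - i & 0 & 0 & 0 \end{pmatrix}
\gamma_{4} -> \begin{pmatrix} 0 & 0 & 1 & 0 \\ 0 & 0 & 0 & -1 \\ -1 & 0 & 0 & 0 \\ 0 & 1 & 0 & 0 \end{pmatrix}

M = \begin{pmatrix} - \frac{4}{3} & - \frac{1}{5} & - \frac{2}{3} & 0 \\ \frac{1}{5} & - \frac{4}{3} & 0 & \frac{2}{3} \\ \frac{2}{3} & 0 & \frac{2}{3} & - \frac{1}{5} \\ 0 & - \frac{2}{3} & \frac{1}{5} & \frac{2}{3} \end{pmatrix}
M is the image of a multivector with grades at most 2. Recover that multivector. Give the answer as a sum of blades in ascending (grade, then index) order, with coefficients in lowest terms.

Method: the blade images are trace-orthogonal — tr(rho(e_A) rho(e_B)^-1) = 4 if A = B and 0 otherwise — and rho(e_A)^-1 = (e_A)^2 * rho(e_A) with (e_A)^2 = +1 or -1, so the coefficient of e_A in the preimage is (e_A)^2 * tr(M rho(e_A))/4.
Nonzero projections over blades of grade <= 2: 1: (1)^2 = +1, tr(M 1) = - \frac{4}{3}, coefficient -\frac{1}{3}; \gamma_{1}: (\gamma_{1})^2 = +1, tr(M rho(\gamma_{1})) = -4, coefficient -1; \gamma_{4}: (\gamma_{4})^2 = -1, tr(M rho(\gamma_{4})) = \frac{8}{3}, coefficient -\frac{2}{3}; \gamma_{24}: (\gamma_{24})^2 = -1, tr(M rho(\gamma_{24})) = \frac{4}{5}, coefficient -\frac{1}{5}. Every other blade of grade <= 2 projects to 0.
Answer: -\frac{1}{3} - \gamma_{1} - \frac{2}{3} \gamma_{4} - \frac{1}{5} \gamma_{24}


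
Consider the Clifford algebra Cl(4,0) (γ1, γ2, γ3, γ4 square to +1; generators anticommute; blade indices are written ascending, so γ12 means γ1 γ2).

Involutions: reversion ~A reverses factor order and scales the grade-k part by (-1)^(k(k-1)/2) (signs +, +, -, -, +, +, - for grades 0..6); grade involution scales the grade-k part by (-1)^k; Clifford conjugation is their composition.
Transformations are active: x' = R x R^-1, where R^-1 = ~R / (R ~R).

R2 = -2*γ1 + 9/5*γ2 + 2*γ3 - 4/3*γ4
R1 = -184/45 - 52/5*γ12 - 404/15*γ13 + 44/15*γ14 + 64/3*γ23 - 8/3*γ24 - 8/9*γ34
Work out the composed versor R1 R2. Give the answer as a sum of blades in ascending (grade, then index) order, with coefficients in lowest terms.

Distribute over the terms of R2 (each basis-blade product reordered to ascending indices, repeated generators contracted through their squares):
R1 (-2*γ1) = 368/45*γ1 - 104/5*γ2 - 808/15*γ3 + 88/15*γ4 - 128/3*γ123 + 16/3*γ124 + 16/9*γ134
R1 (9/5*γ2) = -468/25*γ1 - 184/25*γ2 - 192/5*γ3 + 24/5*γ4 + 1212/25*γ123 - 132/25*γ124 - 8/5*γ234
R1 (2*γ3) = -808/15*γ1 + 128/3*γ2 - 368/45*γ3 + 16/9*γ4 - 104/5*γ123 - 88/15*γ134 + 16/3*γ234
R1 (-4/3*γ4) = -176/45*γ1 + 32/9*γ2 + 32/27*γ3 + 736/135*γ4 + 208/15*γ124 + 1616/45*γ134 - 256/9*γ234
Summing the partial products and collecting blades:
Answer: -1708/25*γ1 + 4064/225*γ2 - 2680/27*γ3 + 2416/135*γ4 - 1124/75*γ123 + 348/25*γ124 + 1432/45*γ134 - 1112/45*γ234


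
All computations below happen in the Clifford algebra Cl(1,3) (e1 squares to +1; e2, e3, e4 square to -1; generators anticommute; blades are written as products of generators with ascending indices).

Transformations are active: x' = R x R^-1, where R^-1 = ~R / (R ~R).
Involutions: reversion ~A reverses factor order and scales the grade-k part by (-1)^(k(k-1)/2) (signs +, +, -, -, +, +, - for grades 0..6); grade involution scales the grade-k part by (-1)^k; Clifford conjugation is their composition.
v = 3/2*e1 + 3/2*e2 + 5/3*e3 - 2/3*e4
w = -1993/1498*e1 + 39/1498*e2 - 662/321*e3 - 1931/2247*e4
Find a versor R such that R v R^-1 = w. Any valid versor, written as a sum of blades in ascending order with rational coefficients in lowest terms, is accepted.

Equal squares first: v^2 = w^2 = -29/9. Then v + w = 127/749*e1 + 1143/749*e2 - 127/321*e3 - 1143/749*e4 is a versor taking v to w, provided it is invertible.
Answer: 127/749*e1 + 1143/749*e2 - 127/321*e3 - 1143/749*e4


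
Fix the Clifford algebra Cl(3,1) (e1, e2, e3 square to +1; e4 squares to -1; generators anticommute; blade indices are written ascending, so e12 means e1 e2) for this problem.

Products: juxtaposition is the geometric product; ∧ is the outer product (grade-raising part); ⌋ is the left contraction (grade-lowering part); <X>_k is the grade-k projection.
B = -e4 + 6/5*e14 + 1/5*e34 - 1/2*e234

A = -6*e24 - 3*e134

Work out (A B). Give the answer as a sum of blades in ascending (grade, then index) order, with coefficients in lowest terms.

step 1: -3/5*e1 - 6*e2 + 3/5*e3 + 87/10*e12 - 3*e13 - 6/5*e23
Answer: -3/5*e1 - 6*e2 + 3/5*e3 + 87/10*e12 - 3*e13 - 6/5*e23


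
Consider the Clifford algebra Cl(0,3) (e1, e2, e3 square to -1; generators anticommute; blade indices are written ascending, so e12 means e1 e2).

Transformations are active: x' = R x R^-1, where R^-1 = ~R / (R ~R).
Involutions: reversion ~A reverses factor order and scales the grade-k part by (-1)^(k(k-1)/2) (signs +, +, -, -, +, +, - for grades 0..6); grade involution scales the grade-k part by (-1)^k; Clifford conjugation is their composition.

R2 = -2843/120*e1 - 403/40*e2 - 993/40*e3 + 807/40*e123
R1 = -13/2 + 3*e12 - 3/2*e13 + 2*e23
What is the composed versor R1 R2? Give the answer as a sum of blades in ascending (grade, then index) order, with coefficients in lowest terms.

Distribute over the terms of R1 (each basis-blade product reordered to ascending indices, repeated generators contracted through their squares):
(-13/2) R2 = 36959/240*e1 + 5239/80*e2 + 12909/80*e3 - 10491/80*e123
(3*e12) R2 = 1209/40*e1 - 2843/40*e2 - 2421/40*e3 - 2979/40*e123
(-3/2*e13) R2 = -2979/80*e1 - 2421/80*e2 + 2843/80*e3 - 1209/80*e123
(2*e23) R2 = -807/20*e1 + 993/20*e2 - 403/20*e3 - 2843/60*e123
Summing the partial products and collecting blades:
Answer: 3199/30*e1 + 69/5*e2 + 4649/40*e3 - 32173/120*e123


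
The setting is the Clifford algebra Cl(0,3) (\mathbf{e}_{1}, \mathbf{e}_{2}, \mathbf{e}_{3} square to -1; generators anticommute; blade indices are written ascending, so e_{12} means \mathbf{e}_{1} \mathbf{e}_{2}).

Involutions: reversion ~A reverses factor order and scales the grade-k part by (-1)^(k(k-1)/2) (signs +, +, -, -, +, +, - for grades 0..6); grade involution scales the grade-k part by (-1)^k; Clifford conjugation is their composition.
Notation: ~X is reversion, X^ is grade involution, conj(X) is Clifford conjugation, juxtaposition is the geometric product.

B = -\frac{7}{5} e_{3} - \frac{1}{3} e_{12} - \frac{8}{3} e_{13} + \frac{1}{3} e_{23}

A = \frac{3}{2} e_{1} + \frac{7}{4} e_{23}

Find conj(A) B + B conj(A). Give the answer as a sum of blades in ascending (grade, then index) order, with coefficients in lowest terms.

first term: \frac{7}{12} - \frac{59}{20} e_{2} - 4 e_{3} - \frac{14}{3} e_{12} + \frac{161}{60} e_{13} - \frac{1}{2} e_{123}
second term: \frac{7}{12} + \frac{59}{20} e_{2} + 4 e_{3} + \frac{14}{3} e_{12} - \frac{161}{60} e_{13} - \frac{1}{2} e_{123}
Answer: \frac{7}{6} - e_{123}


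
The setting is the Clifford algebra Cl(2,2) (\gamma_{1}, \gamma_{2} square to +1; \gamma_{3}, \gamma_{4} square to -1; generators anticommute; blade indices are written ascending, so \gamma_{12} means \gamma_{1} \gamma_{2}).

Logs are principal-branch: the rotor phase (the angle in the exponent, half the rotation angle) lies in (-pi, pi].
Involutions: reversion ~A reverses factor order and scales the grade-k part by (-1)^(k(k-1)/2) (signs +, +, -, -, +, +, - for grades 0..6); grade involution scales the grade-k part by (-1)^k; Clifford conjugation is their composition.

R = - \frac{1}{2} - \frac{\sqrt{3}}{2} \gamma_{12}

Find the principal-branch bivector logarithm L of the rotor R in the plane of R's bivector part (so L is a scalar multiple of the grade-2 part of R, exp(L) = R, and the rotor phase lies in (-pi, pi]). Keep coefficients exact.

The scalar part of R is - \frac{1}{2}, which pins the rotor phase on the principal branch; dividing the bivector part by the sine of that phase recovers the unit plane, and L is the phase times that plane.
Concretely: cos(phase) = - \frac{1}{2} gives phase = ±\frac{2 \pi}{3}, and since phase/sin(phase) is even the sign is immaterial: L = (phase/sin(phase)) * <R>_2 = (\frac{4 \sqrt{3} \pi}{9}) * <R>_2.
Answer: - \frac{2 \pi}{3} \gamma_{12}


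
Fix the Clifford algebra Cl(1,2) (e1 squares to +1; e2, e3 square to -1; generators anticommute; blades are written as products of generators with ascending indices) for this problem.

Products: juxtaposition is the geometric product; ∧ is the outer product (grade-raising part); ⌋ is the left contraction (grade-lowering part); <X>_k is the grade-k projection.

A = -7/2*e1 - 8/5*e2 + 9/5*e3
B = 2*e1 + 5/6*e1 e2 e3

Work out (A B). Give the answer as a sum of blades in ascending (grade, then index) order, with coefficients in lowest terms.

step 1: -7 + 17/10*e1 e2 - 74/15*e1 e3 - 35/12*e2 e3
Answer: -7 + 17/10*e1 e2 - 74/15*e1 e3 - 35/12*e2 e3
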